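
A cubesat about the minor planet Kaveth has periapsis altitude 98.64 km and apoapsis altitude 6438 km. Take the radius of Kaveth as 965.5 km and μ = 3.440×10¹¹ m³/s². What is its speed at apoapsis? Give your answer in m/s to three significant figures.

v ≈ 108 m/s

r_p = 965.5 + 98.64 = 1064.1 km = 1.0641×10⁶ m.
r_a = 965.5 + 6438 = 7403.5 km = 7.4035×10⁶ m.
Semi-major axis a = (r_p + r_a)/2 = 4233.8 km = 4.234×10⁶ m.
Vis-viva: v² = μ(2/r − 1/a) = 3.440×10¹¹ × (2.701×10⁻⁷ − 2.362×10⁻⁷) = 1.168×10⁴ m²/s².
v = 108.1 m/s.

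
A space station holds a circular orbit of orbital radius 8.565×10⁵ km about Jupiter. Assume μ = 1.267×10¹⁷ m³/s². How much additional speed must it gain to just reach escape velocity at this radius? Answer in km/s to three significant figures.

Δv ≈ 5.04 km/s

r = 8.565×10⁵ km = 8.565×10⁸ m.
Circular speed v_c = √(μ/r) = 12160 m/s.
Escape speed v_esc = √(2μ/r) = √2 × v_c = 17200 m/s.
Δv = v_esc − v_c = 5038 m/s = 5.038 km/s.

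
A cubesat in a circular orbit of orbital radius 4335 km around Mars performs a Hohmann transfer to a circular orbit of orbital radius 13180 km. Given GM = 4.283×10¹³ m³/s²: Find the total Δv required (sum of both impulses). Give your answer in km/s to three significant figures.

r₁ = 4335 km = 4.335×10⁶ m.
r₂ = 13180 km = 1.318×10⁷ m.
Transfer ellipse a_t = (r₁ + r₂)/2 = 8.758×10⁶ m.
At r₁: circular v_c1 = √(μ/r₁) = 3143 m/s; transfer-periapsis v_p = √[μ(2/r₁ − 1/a_t)] = 3856 m/s.
Δv₁ = v_p − v_c1 = 712.8 m/s.
At r₂: circular v_c2 = √(μ/r₂) = 1803 m/s; transfer-apoapsis v_a = √[μ(2/r₂ − 1/a_t)] = 1268 m/s.
Δv₂ = v_c2 − v_a = 534.4 m/s.
Total Δv = Δv₁ + Δv₂ = 1247 m/s = 1.247 km/s.

Δv_total ≈ 1.25 km/s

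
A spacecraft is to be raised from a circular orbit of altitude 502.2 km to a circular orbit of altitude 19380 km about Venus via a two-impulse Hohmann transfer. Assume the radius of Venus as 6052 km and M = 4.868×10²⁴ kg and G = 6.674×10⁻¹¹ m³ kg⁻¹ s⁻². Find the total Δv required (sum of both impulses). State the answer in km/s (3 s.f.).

μ = GM = 6.674×10⁻¹¹ × 4.868×10²⁴ = 3.249×10¹⁴ m³/s².
r₁ = 6052 + 502.2 = 6554.2 km = 6.5542×10⁶ m.
r₂ = 6052 + 19380 = 25432 km = 2.5432×10⁷ m.
Transfer ellipse a_t = (r₁ + r₂)/2 = 1.599×10⁷ m.
At r₁: circular v_c1 = √(μ/r₁) = 7041 m/s; transfer-periapsis v_p = √[μ(2/r₁ − 1/a_t)] = 8878 m/s.
Δv₁ = v_p − v_c1 = 1838 m/s.
At r₂: circular v_c2 = √(μ/r₂) = 3574 m/s; transfer-apoapsis v_a = √[μ(2/r₂ − 1/a_t)] = 2288 m/s.
Δv₂ = v_c2 − v_a = 1286 m/s.
Total Δv = Δv₁ + Δv₂ = 3124 m/s = 3.124 km/s.

Δv_total ≈ 3.12 km/s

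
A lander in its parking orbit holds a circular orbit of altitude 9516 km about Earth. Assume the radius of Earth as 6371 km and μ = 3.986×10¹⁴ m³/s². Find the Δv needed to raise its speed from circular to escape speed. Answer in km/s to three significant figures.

Δv ≈ 2.07 km/s

r = 6371 + 9516 = 15887 km = 1.5887×10⁷ m.
Circular speed v_c = √(μ/r) = 5009 m/s.
Escape speed v_esc = √(2μ/r) = √2 × v_c = 7084 m/s.
Δv = v_esc − v_c = 2075 m/s = 2.075 km/s.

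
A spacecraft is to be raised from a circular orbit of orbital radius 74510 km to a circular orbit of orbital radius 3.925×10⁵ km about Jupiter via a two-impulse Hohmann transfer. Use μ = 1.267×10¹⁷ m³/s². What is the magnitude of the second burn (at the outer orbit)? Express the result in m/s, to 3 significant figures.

r₁ = 74510 km = 7.451×10⁷ m.
r₂ = 3.925×10⁵ km = 3.925×10⁸ m.
Transfer ellipse a_t = (r₁ + r₂)/2 = 2.335×10⁸ m.
At r₁: circular v_c1 = √(μ/r₁) = 41240 m/s; transfer-perijove v_p = √[μ(2/r₁ − 1/a_t)] = 53460 m/s.
At r₂: circular v_c2 = √(μ/r₂) = 17970 m/s; transfer-apojove v_a = √[μ(2/r₂ − 1/a_t)] = 10150 m/s.
Δv₂ = v_c2 − v_a = 7818 m/s.

Δv ≈ 7820 m/s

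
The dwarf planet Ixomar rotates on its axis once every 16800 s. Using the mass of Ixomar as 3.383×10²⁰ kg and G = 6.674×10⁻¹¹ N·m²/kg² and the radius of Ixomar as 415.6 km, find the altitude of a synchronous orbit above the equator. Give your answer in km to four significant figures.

h_sync ≈ 128.9 km

μ = GM = 6.674×10⁻¹¹ × 3.383×10²⁰ = 2.258×10¹⁰ m³/s².
A synchronous orbit has period T, so by Kepler's third law a = (μT²/4π²)^(1/3).
μT²/4π² = 2.258×10¹⁰ × (1.680×10⁴)² / 39.48 = 1.614×10¹⁷ m³.
a = 5.445×10⁵ m = 544.48 km.
Altitude h = a − R = 544.48 − 415.6 = 128.88 km.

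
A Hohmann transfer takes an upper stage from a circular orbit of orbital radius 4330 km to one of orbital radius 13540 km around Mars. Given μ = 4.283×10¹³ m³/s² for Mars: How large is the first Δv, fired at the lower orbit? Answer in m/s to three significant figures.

Δv ≈ 727 m/s

r₁ = 4330 km = 4.330×10⁶ m.
r₂ = 13540 km = 1.354×10⁷ m.
Transfer ellipse a_t = (r₁ + r₂)/2 = 8.935×10⁶ m.
At r₁: circular v_c1 = √(μ/r₁) = 3145 m/s; transfer-periapsis v_p = √[μ(2/r₁ − 1/a_t)] = 3872 m/s.
Δv₁ = v_p − v_c1 = 726.5 m/s.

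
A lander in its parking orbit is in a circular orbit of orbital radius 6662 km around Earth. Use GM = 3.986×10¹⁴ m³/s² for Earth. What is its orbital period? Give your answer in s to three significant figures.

r = 6662 km = 6.662×10⁶ m.
Kepler's third law: T = 2π√(r³/μ) = 2π√((6.662×10⁶)³ / 3.986×10¹⁴).
r³/μ = 7.418×10⁵ s², so T = 2π × 8.613×10² = 5.412×10³ s.

T ≈ 5410 s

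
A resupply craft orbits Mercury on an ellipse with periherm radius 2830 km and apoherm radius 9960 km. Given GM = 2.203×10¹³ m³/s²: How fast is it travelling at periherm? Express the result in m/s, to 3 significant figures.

v ≈ 3480 m/s

Semi-major axis a = (r_p + r_a)/2 = 6395.0 km = 6.395×10⁶ m.
Vis-viva: v² = μ(2/r − 1/a) = 2.203×10¹³ × (7.067×10⁻⁷ − 1.564×10⁻⁷) = 1.212×10⁷ m²/s².
v = 3482 m/s.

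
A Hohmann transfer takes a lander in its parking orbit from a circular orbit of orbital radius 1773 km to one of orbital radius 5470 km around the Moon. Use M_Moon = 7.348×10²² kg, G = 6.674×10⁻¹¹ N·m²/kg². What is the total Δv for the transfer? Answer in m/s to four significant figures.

μ = GM = 6.674×10⁻¹¹ × 7.348×10²² = 4.904×10¹² m³/s².
r₁ = 1773 km = 1.773×10⁶ m.
r₂ = 5470 km = 5.470×10⁶ m.
Transfer ellipse a_t = (r₁ + r₂)/2 = 3.622×10⁶ m.
At r₁: circular v_c1 = √(μ/r₁) = 1663 m/s; transfer-perilune v_p = √[μ(2/r₁ − 1/a_t)] = 2044 m/s.
Δv₁ = v_p − v_c1 = 380.8 m/s.
At r₂: circular v_c2 = √(μ/r₂) = 946.9 m/s; transfer-apolune v_a = √[μ(2/r₂ − 1/a_t)] = 662.5 m/s.
Δv₂ = v_c2 − v_a = 284.3 m/s.
Total Δv = Δv₁ + Δv₂ = 665.2 m/s.

Δv_total ≈ 665.2 m/s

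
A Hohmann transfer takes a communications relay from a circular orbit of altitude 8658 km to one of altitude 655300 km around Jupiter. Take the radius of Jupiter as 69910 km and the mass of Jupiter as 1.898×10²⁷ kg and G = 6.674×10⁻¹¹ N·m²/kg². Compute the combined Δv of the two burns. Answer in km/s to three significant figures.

μ = GM = 6.674×10⁻¹¹ × 1.898×10²⁷ = 1.267×10¹⁷ m³/s².
r₁ = 69910 + 8658 = 78568 km = 7.8568×10⁷ m.
r₂ = 69910 + 655300 = 725210 km = 7.2521×10⁸ m.
Transfer ellipse a_t = (r₁ + r₂)/2 = 4.019×10⁸ m.
At r₁: circular v_c1 = √(μ/r₁) = 40150 m/s; transfer-perijove v_p = √[μ(2/r₁ − 1/a_t)] = 53940 m/s.
Δv₁ = v_p − v_c1 = 13790 m/s.
At r₂: circular v_c2 = √(μ/r₂) = 13220 m/s; transfer-apojove v_a = √[μ(2/r₂ − 1/a_t)] = 5844 m/s.
Δv₂ = v_c2 − v_a = 7373 m/s.
Total Δv = Δv₁ + Δv₂ = 21160 m/s = 21.16 km/s.

Δv_total ≈ 21.2 km/s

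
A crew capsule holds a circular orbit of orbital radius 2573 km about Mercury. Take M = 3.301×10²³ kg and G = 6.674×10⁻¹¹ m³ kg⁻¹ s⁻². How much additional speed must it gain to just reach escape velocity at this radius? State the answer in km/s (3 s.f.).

μ = GM = 6.674×10⁻¹¹ × 3.301×10²³ = 2.203×10¹³ m³/s².
r = 2573 km = 2.573×10⁶ m.
Circular speed v_c = √(μ/r) = 2926 m/s.
Escape speed v_esc = √(2μ/r) = √2 × v_c = 4138 m/s.
Δv = v_esc − v_c = 1212 m/s = 1.212 km/s.

Δv ≈ 1.21 km/s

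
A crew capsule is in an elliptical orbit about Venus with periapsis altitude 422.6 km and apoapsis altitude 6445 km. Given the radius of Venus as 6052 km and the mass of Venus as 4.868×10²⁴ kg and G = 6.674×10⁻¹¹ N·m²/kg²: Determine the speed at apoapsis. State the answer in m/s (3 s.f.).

v ≈ 4210 m/s

μ = GM = 6.674×10⁻¹¹ × 4.868×10²⁴ = 3.249×10¹⁴ m³/s².
r_p = 6052 + 422.6 = 6474.6 km = 6.4746×10⁶ m.
r_a = 6052 + 6445 = 12497 km = 1.2497×10⁷ m.
Semi-major axis a = (r_p + r_a)/2 = 9485.8 km = 9.486×10⁶ m.
Vis-viva: v² = μ(2/r − 1/a) = 3.249×10¹⁴ × (1.600×10⁻⁷ − 1.054×10⁻⁷) = 1.774×10⁷ m²/s².
v = 4212 m/s.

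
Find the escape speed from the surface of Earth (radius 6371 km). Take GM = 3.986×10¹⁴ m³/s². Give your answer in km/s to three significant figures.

v_esc ≈ 11.2 km/s

r = R = 6.371×10⁶ m.
Escape speed v_esc = √(2μ/r) = √(2 × 3.986×10¹⁴ / 6.371×10⁶) = √(1.251×10⁸) = 11190 m/s.
= 11.19 km/s.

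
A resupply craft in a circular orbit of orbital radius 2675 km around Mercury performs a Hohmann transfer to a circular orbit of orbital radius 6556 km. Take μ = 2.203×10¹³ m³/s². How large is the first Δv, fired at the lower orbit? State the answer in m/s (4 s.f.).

Δv ≈ 550.5 m/s

r₁ = 2675 km = 2.675×10⁶ m.
r₂ = 6556 km = 6.556×10⁶ m.
Transfer ellipse a_t = (r₁ + r₂)/2 = 4.616×10⁶ m.
At r₁: circular v_c1 = √(μ/r₁) = 2870 m/s; transfer-periherm v_p = √[μ(2/r₁ − 1/a_t)] = 3420 m/s.
Δv₁ = v_p − v_c1 = 550.5 m/s.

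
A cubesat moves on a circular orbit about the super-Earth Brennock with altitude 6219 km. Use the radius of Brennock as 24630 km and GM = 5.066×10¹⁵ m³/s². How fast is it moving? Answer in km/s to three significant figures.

r = 24630 + 6219 = 30849 km = 3.0849×10⁷ m.
For a circular orbit v = √(μ/r) = √(5.066×10¹⁵ / 3.085×10⁷) = √(1.642×10⁸) = 12810 m/s.
That is 12.81 km/s.

v ≈ 12.8 km/s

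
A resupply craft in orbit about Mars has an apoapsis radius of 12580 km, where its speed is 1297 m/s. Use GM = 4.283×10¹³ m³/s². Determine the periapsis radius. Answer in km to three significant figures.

r_a = 1.258×10⁷ m.
Specific energy ε = v²/2 − μ/r = -2.564×10⁶ J/kg, so a = −μ/(2ε) = 8.354×10⁶ m.
The apsides satisfy r_p + r_a = 2a, so the periapsis radius is 2a − r_a = 4.128×10⁶ m = 4127.6 km.

periapsis radius ≈ 4130 km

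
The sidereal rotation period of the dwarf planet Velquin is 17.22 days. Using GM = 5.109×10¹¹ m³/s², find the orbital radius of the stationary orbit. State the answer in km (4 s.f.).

r_sync ≈ 30600 km

T = 17.22 days = 1.488×10⁶ s.
A synchronous orbit has period T, so by Kepler's third law a = (μT²/4π²)^(1/3).
μT²/4π² = 5.109×10¹¹ × (1.488×10⁶)² / 39.48 = 2.865×10²² m³.
a = 3.060×10⁷ m = 30598 km.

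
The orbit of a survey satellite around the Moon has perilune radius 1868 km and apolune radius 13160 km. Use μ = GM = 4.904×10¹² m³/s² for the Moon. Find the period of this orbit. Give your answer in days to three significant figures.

T ≈ 0.676 days

Semi-major axis a = (r_p + r_a)/2 = (1868.0 + 13160)/2 = 7514.0 km = 7.514×10⁶ m.
By Kepler's third law T = 2π√(a³/μ) = 2π × 9.301×10³ = 5.844×10⁴ s.
= 0.6764 days.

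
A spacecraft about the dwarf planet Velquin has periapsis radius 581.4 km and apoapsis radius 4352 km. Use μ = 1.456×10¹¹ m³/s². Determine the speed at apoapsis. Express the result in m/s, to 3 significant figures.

v ≈ 88.8 m/s

Semi-major axis a = (r_p + r_a)/2 = 2466.7 km = 2.467×10⁶ m.
Vis-viva: v² = μ(2/r − 1/a) = 1.456×10¹¹ × (4.596×10⁻⁷ − 4.054×10⁻⁷) = 7.886×10³ m²/s².
v = 88.80 m/s.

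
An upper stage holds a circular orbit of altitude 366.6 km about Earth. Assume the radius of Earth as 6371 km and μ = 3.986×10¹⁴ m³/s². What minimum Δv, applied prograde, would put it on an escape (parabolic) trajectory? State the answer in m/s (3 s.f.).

Δv ≈ 3190 m/s

r = 6371 + 366.6 = 6737.6 km = 6.7376×10⁶ m.
Circular speed v_c = √(μ/r) = 7692 m/s.
Escape speed v_esc = √(2μ/r) = √2 × v_c = 10880 m/s.
Δv = v_esc − v_c = 3186 m/s.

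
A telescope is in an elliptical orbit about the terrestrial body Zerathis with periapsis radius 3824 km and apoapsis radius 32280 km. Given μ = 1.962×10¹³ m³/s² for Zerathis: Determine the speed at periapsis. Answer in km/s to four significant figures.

Semi-major axis a = (r_p + r_a)/2 = 18052 km = 1.805×10⁷ m.
Vis-viva: v² = μ(2/r − 1/a) = 1.962×10¹³ × (5.230×10⁻⁷ − 5.540×10⁻⁸) = 9.175×10⁶ m²/s².
v = 3029 m/s = 3.029 km/s.

v ≈ 3.029 km/s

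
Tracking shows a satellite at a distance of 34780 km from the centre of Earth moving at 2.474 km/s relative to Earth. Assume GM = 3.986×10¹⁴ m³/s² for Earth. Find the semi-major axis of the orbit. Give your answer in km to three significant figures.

r = 3.478×10⁷ m.
Vis-viva rearranged: 1/a = 2/r − v²/μ = 5.750×10⁻⁸ − 1.536×10⁻⁸ = 4.215×10⁻⁸ m⁻¹.
a = 2.373×10⁷ m = 23725 km.

a ≈ 23700 km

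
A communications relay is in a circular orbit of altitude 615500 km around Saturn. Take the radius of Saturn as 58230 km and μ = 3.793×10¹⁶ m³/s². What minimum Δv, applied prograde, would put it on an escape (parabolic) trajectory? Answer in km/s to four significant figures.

Δv ≈ 3.108 km/s

r = 58230 + 615500 = 673730 km = 6.7373×10⁸ m.
Circular speed v_c = √(μ/r) = 7503 m/s.
Escape speed v_esc = √(2μ/r) = √2 × v_c = 10610 m/s.
Δv = v_esc − v_c = 3108 m/s = 3.108 km/s.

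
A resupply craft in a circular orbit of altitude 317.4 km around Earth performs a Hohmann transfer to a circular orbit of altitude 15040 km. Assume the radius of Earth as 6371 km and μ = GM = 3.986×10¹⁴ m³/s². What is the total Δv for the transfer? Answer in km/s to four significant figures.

Δv_total ≈ 3.148 km/s

r₁ = 6371 + 317.4 = 6688.4 km = 6.6884×10⁶ m.
r₂ = 6371 + 15040 = 21411 km = 2.1411×10⁷ m.
Transfer ellipse a_t = (r₁ + r₂)/2 = 1.405×10⁷ m.
At r₁: circular v_c1 = √(μ/r₁) = 7720 m/s; transfer-perigee v_p = √[μ(2/r₁ − 1/a_t)] = 9530 m/s.
Δv₁ = v_p − v_c1 = 1810 m/s.
At r₂: circular v_c2 = √(μ/r₂) = 4315 m/s; transfer-apogee v_a = √[μ(2/r₂ − 1/a_t)] = 2977 m/s.
Δv₂ = v_c2 − v_a = 1338 m/s.
Total Δv = Δv₁ + Δv₂ = 3148 m/s = 3.148 km/s.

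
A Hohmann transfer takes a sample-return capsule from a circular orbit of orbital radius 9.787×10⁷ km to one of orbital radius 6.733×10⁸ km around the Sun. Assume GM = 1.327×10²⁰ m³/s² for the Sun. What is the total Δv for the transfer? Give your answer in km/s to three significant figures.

Δv_total ≈ 18.8 km/s

r₁ = 9.787×10⁷ km = 9.787×10¹⁰ m.
r₂ = 6.733×10⁸ km = 6.733×10¹¹ m.
Transfer ellipse a_t = (r₁ + r₂)/2 = 3.856×10¹¹ m.
At r₁: circular v_c1 = √(μ/r₁) = 36820 m/s; transfer-perihelion v_p = √[μ(2/r₁ − 1/a_t)] = 48660 m/s.
Δv₁ = v_p − v_c1 = 11840 m/s.
At r₂: circular v_c2 = √(μ/r₂) = 14040 m/s; transfer-aphelion v_a = √[μ(2/r₂ − 1/a_t)] = 7073 m/s.
Δv₂ = v_c2 − v_a = 6966 m/s.
Total Δv = Δv₁ + Δv₂ = 18800 m/s = 18.80 km/s.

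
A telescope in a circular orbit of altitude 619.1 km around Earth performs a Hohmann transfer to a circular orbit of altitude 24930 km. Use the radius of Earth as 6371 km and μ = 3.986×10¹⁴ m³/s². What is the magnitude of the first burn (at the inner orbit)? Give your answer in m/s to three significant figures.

Δv ≈ 2100 m/s

r₁ = 6371 + 619.1 = 6990.1 km = 6.9901×10⁶ m.
r₂ = 6371 + 24930 = 31301 km = 3.1301×10⁷ m.
Transfer ellipse a_t = (r₁ + r₂)/2 = 1.915×10⁷ m.
At r₁: circular v_c1 = √(μ/r₁) = 7551 m/s; transfer-perigee v_p = √[μ(2/r₁ − 1/a_t)] = 9655 m/s.
Δv₁ = v_p − v_c1 = 2104 m/s.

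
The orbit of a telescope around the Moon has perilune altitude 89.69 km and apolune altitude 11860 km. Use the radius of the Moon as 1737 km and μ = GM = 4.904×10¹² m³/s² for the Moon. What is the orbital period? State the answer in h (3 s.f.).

T ≈ 16.9 h

r_p = 1737 + 89.69 = 1826.7 km = 1.8267×10⁶ m.
r_a = 1737 + 11860 = 13597 km = 1.3597×10⁷ m.
Semi-major axis a = (r_p + r_a)/2 = (1826.7 + 13597)/2 = 7711.8 km = 7.712×10⁶ m.
By Kepler's third law T = 2π√(a³/μ) = 2π × 9.671×10³ = 6.076×10⁴ s.
= 16.88 h.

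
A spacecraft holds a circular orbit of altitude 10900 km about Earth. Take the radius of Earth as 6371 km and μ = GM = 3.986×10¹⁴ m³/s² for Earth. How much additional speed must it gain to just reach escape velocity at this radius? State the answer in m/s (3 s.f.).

Δv ≈ 1990 m/s

r = 6371 + 10900 = 17271 km = 1.7271×10⁷ m.
Circular speed v_c = √(μ/r) = 4804 m/s.
Escape speed v_esc = √(2μ/r) = √2 × v_c = 6794 m/s.
Δv = v_esc − v_c = 1990 m/s.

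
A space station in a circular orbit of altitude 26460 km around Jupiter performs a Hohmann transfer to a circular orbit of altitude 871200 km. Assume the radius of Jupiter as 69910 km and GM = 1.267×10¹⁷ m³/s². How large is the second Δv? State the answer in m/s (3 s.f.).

Δv ≈ 6600 m/s

r₁ = 69910 + 26460 = 96370 km = 9.6370×10⁷ m.
r₂ = 69910 + 871200 = 941110 km = 9.4111×10⁸ m.
Transfer ellipse a_t = (r₁ + r₂)/2 = 5.187×10⁸ m.
At r₁: circular v_c1 = √(μ/r₁) = 36260 m/s; transfer-perijove v_p = √[μ(2/r₁ − 1/a_t)] = 48840 m/s.
At r₂: circular v_c2 = √(μ/r₂) = 11600 m/s; transfer-apojove v_a = √[μ(2/r₂ − 1/a_t)] = 5001 m/s.
Δv₂ = v_c2 − v_a = 6602 m/s.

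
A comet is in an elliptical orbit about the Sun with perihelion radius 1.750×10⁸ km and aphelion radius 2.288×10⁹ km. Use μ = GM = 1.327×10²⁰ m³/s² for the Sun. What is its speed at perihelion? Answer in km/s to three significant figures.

v ≈ 37.5 km/s

Semi-major axis a = (r_p + r_a)/2 = 1.2315×10⁹ km = 1.232×10¹² m.
Vis-viva: v² = μ(2/r − 1/a) = 1.327×10²⁰ × (1.143×10⁻¹¹ − 8.120×10⁻¹³) = 1.409×10⁹ m²/s².
v = 37530 m/s = 37.53 km/s.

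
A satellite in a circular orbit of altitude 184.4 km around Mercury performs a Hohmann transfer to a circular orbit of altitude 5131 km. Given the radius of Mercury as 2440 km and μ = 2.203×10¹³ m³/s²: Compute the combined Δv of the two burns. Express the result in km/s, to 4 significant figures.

Δv_total ≈ 1.115 km/s

r₁ = 2440 + 184.4 = 2624.4 km = 2.6244×10⁶ m.
r₂ = 2440 + 5131 = 7571.0 km = 7.5710×10⁶ m.
Transfer ellipse a_t = (r₁ + r₂)/2 = 5.098×10⁶ m.
At r₁: circular v_c1 = √(μ/r₁) = 2897 m/s; transfer-periherm v_p = √[μ(2/r₁ − 1/a_t)] = 3531 m/s.
Δv₁ = v_p − v_c1 = 633.6 m/s.
At r₂: circular v_c2 = √(μ/r₂) = 1706 m/s; transfer-apoherm v_a = √[μ(2/r₂ − 1/a_t)] = 1224 m/s.
Δv₂ = v_c2 − v_a = 481.9 m/s.
Total Δv = Δv₁ + Δv₂ = 1115 m/s = 1.115 km/s.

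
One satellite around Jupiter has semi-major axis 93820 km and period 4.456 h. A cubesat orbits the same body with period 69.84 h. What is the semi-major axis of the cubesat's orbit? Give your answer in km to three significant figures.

Kepler's third law: a³ ∝ T², so a₂ = a₁ (T₂/T₁)^(2/3).
T₂/T₁ = 15.67, (T₂/T₁)^(2/3) = 6.263.
a₂ = 93820 × 6.263 = 5.876×10⁵ km.

a₂ ≈ 5.88×10⁵ km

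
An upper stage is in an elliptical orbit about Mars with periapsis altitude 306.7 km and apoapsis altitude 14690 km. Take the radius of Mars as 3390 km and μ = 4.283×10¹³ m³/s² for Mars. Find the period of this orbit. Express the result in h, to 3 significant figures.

T ≈ 9.58 h

r_p = 3390 + 306.7 = 3696.7 km = 3.6967×10⁶ m.
r_a = 3390 + 14690 = 18080 km = 1.8080×10⁷ m.
Semi-major axis a = (r_p + r_a)/2 = (3696.7 + 18080)/2 = 10888 km = 1.089×10⁷ m.
By Kepler's third law T = 2π√(a³/μ) = 2π × 5.490×10³ = 3.449×10⁴ s.
= 9.582 h.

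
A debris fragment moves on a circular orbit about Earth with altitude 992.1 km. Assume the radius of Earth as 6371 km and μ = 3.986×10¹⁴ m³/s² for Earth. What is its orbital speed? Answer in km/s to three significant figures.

v ≈ 7.36 km/s

r = 6371 + 992.1 = 7363.1 km = 7.3631×10⁶ m.
For a circular orbit v = √(μ/r) = √(3.986×10¹⁴ / 7.363×10⁶) = √(5.413×10⁷) = 7358 m/s.
That is 7.358 km/s.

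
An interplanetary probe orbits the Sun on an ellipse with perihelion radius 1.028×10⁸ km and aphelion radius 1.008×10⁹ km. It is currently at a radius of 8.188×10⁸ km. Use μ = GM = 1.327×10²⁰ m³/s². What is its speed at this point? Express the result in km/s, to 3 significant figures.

Semi-major axis a = (r_p + r_a)/2 = 5.5540×10⁸ km = 5.554×10¹¹ m.
Vis-viva: v² = μ(2/r − 1/a) = 1.327×10²⁰ × (2.443×10⁻¹² − 1.801×10⁻¹²) = 8.521×10⁷ m²/s².
v = 9231 m/s = 9.231 km/s.

v ≈ 9.23 km/s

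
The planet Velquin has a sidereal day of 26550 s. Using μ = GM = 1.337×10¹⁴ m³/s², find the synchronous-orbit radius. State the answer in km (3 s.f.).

A synchronous orbit has period T, so by Kepler's third law a = (μT²/4π²)^(1/3).
μT²/4π² = 1.337×10¹⁴ × (2.655×10⁴)² / 39.48 = 2.387×10²¹ m³.
a = 1.336×10⁷ m = 13365 km.

r_sync ≈ 13400 km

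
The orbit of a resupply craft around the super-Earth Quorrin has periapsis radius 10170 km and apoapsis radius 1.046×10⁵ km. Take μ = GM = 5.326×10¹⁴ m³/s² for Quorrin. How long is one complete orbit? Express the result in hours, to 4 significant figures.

T ≈ 32.88 hours

Semi-major axis a = (r_p + r_a)/2 = (10170 + 1.0460×10⁵)/2 = 57385 km = 5.738×10⁷ m.
By Kepler's third law T = 2π√(a³/μ) = 2π × 1.884×10⁴ = 1.184×10⁵ s.
= 32.88 hours.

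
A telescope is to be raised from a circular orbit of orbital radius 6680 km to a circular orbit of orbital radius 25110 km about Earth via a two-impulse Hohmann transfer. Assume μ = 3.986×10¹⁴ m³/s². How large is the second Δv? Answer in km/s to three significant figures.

r₁ = 6680 km = 6.680×10⁶ m.
r₂ = 25110 km = 2.511×10⁷ m.
Transfer ellipse a_t = (r₁ + r₂)/2 = 1.590×10⁷ m.
At r₁: circular v_c1 = √(μ/r₁) = 7725 m/s; transfer-perigee v_p = √[μ(2/r₁ − 1/a_t)] = 9709 m/s.
At r₂: circular v_c2 = √(μ/r₂) = 3984 m/s; transfer-apogee v_a = √[μ(2/r₂ − 1/a_t)] = 2583 m/s.
Δv₂ = v_c2 − v_a = 1401 m/s.
= 1.401 km/s.

Δv ≈ 1.40 km/s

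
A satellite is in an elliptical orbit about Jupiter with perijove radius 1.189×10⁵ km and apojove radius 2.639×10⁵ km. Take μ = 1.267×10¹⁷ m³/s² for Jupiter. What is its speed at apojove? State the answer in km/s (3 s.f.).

Semi-major axis a = (r_p + r_a)/2 = 1.9140×10⁵ km = 1.914×10⁸ m.
Vis-viva: v² = μ(2/r − 1/a) = 1.267×10¹⁷ × (7.579×10⁻⁹ − 5.225×10⁻⁹) = 2.982×10⁸ m²/s².
v = 17270 m/s = 17.27 km/s.

v ≈ 17.3 km/s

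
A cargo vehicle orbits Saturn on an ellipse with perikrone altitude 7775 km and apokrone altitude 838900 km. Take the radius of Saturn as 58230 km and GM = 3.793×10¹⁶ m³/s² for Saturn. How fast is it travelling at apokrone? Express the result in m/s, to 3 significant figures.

v ≈ 2410 m/s

r_p = 58230 + 7775 = 66005 km = 6.6005×10⁷ m.
r_a = 58230 + 838900 = 897130 km = 8.9713×10⁸ m.
Semi-major axis a = (r_p + r_a)/2 = 4.8157×10⁵ km = 4.816×10⁸ m.
Vis-viva: v² = μ(2/r − 1/a) = 3.793×10¹⁶ × (2.229×10⁻⁹ − 2.077×10⁻⁹) = 5.795×10⁶ m²/s².
v = 2407 m/s.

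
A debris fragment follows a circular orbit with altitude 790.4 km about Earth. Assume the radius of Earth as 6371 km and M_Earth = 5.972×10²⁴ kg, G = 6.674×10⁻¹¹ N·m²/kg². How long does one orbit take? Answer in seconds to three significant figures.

μ = GM = 6.674×10⁻¹¹ × 5.972×10²⁴ = 3.986×10¹⁴ m³/s².
r = 6371 + 790.4 = 7161.4 km = 7.1614×10⁶ m.
Kepler's third law: T = 2π√(r³/μ) = 2π√((7.161×10⁶)³ / 3.986×10¹⁴).
r³/μ = 9.215×10⁵ s², so T = 2π × 9.599×10² = 6.031×10³ s.

T ≈ 6030 seconds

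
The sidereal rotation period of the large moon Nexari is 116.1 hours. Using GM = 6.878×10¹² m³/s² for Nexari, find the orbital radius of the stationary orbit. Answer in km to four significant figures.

T = 116.1 hours = 4.180×10⁵ s.
A synchronous orbit has period T, so by Kepler's third law a = (μT²/4π²)^(1/3).
μT²/4π² = 6.878×10¹² × (4.180×10⁵)² / 39.48 = 3.043×10²² m³.
a = 3.122×10⁷ m = 31222 km.

r_sync ≈ 31220 km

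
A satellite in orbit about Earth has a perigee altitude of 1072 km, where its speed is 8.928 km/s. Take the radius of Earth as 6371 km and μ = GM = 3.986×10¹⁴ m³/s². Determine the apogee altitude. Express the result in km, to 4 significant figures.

r_p = 6371 + 1072 = 7443.0 km = 7.443×10⁶ m.
Specific energy ε = v²/2 − μ/r = -1.370×10⁷ J/kg, so a = −μ/(2ε) = 1.455×10⁷ m.
The apsides satisfy r_p + r_a = 2a, so the apogee radius is 2a − r_p = 2.165×10⁷ m = 21654 km.
Apogee altitude = 21654 − 6371 = 15283 km.

apogee altitude ≈ 15280 km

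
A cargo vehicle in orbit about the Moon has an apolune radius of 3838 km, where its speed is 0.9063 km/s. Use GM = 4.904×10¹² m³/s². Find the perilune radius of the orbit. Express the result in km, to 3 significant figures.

perilune radius ≈ 1820 km

r_a = 3.838×10⁶ m.
Specific energy ε = v²/2 − μ/r = -8.671×10⁵ J/kg, so a = −μ/(2ε) = 2.828×10⁶ m.
The apsides satisfy r_p + r_a = 2a, so the perilune radius is 2a − r_a = 1.818×10⁶ m = 1817.9 km.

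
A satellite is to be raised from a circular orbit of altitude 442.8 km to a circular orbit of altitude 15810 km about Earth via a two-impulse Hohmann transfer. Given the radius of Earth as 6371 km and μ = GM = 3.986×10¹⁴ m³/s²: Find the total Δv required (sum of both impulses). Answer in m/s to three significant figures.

Δv_total ≈ 3150 m/s

r₁ = 6371 + 442.8 = 6813.8 km = 6.8138×10⁶ m.
r₂ = 6371 + 15810 = 22181 km = 2.2181×10⁷ m.
Transfer ellipse a_t = (r₁ + r₂)/2 = 1.450×10⁷ m.
At r₁: circular v_c1 = √(μ/r₁) = 7648 m/s; transfer-perigee v_p = √[μ(2/r₁ − 1/a_t)] = 9461 m/s.
Δv₁ = v_p − v_c1 = 1812 m/s.
At r₂: circular v_c2 = √(μ/r₂) = 4239 m/s; transfer-apogee v_a = √[μ(2/r₂ − 1/a_t)] = 2906 m/s.
Δv₂ = v_c2 − v_a = 1333 m/s.
Total Δv = Δv₁ + Δv₂ = 3145 m/s.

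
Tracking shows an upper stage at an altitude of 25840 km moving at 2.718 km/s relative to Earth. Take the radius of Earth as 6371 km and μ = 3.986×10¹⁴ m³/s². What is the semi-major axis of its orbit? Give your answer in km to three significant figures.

r = 6371 + 25840 = 32211 km = 3.221×10⁷ m.
Vis-viva rearranged: 1/a = 2/r − v²/μ = 6.209×10⁻⁸ − 1.853×10⁻⁸ = 4.356×10⁻⁸ m⁻¹.
a = 2.296×10⁷ m = 22958 km.

a ≈ 23000 km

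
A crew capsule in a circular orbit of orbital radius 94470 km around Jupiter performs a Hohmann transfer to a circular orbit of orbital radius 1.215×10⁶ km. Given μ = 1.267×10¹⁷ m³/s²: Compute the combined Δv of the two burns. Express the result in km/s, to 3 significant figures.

Δv_total ≈ 19.6 km/s

r₁ = 94470 km = 9.447×10⁷ m.
r₂ = 1.215×10⁶ km = 1.215×10⁹ m.
Transfer ellipse a_t = (r₁ + r₂)/2 = 6.547×10⁸ m.
At r₁: circular v_c1 = √(μ/r₁) = 36620 m/s; transfer-perijove v_p = √[μ(2/r₁ − 1/a_t)] = 49890 m/s.
Δv₁ = v_p − v_c1 = 13270 m/s.
At r₂: circular v_c2 = √(μ/r₂) = 10210 m/s; transfer-apojove v_a = √[μ(2/r₂ − 1/a_t)] = 3879 m/s.
Δv₂ = v_c2 − v_a = 6333 m/s.
Total Δv = Δv₁ + Δv₂ = 19600 m/s = 19.60 km/s.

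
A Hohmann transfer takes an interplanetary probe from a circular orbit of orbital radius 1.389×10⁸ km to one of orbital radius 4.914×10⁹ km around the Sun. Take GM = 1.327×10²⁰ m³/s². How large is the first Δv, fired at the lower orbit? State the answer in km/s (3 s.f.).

Δv ≈ 12.2 km/s

r₁ = 1.389×10⁸ km = 1.389×10¹¹ m.
r₂ = 4.914×10⁹ km = 4.914×10¹² m.
Transfer ellipse a_t = (r₁ + r₂)/2 = 2.526×10¹² m.
At r₁: circular v_c1 = √(μ/r₁) = 30910 m/s; transfer-perihelion v_p = √[μ(2/r₁ − 1/a_t)] = 43110 m/s.
Δv₁ = v_p − v_c1 = 12200 m/s.
= 12.20 km/s.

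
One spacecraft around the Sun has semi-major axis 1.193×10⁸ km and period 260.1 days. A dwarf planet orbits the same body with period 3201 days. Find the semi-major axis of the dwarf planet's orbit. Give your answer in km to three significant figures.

a₂ ≈ 6.36×10⁸ km

Kepler's third law: a³ ∝ T², so a₂ = a₁ (T₂/T₁)^(2/3).
T₂/T₁ = 12.31, (T₂/T₁)^(2/3) = 5.330.
a₂ = 1.193×10⁸ × 5.330 = 6.359×10⁸ km.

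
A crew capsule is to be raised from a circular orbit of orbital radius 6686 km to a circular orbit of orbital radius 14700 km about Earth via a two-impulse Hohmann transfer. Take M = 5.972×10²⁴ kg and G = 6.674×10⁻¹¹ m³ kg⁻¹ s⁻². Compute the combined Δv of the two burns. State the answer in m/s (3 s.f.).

Δv_total ≈ 2420 m/s

μ = GM = 6.674×10⁻¹¹ × 5.972×10²⁴ = 3.986×10¹⁴ m³/s².
r₁ = 6686 km = 6.686×10⁶ m.
r₂ = 14700 km = 1.470×10⁷ m.
Transfer ellipse a_t = (r₁ + r₂)/2 = 1.069×10⁷ m.
At r₁: circular v_c1 = √(μ/r₁) = 7721 m/s; transfer-perigee v_p = √[μ(2/r₁ − 1/a_t)] = 9053 m/s.
Δv₁ = v_p − v_c1 = 1332 m/s.
At r₂: circular v_c2 = √(μ/r₂) = 5207 m/s; transfer-apogee v_a = √[μ(2/r₂ − 1/a_t)] = 4117 m/s.
Δv₂ = v_c2 − v_a = 1090 m/s.
Total Δv = Δv₁ + Δv₂ = 2421 m/s.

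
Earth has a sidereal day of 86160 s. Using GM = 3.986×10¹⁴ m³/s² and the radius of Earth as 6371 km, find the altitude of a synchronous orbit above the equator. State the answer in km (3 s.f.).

A synchronous orbit has period T, so by Kepler's third law a = (μT²/4π²)^(1/3).
μT²/4π² = 3.986×10¹⁴ × (8.616×10⁴)² / 39.48 = 7.495×10²² m³.
a = 4.216×10⁷ m = 42163 km.
Altitude h = a − R = 42163 − 6371 = 35792 km.

h_sync ≈ 35800 km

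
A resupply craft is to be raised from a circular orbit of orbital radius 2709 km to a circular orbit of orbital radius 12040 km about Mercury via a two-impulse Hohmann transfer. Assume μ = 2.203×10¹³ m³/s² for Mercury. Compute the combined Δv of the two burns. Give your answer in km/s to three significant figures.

r₁ = 2709 km = 2.709×10⁶ m.
r₂ = 12040 km = 1.204×10⁷ m.
Transfer ellipse a_t = (r₁ + r₂)/2 = 7.374×10⁶ m.
At r₁: circular v_c1 = √(μ/r₁) = 2852 m/s; transfer-periherm v_p = √[μ(2/r₁ − 1/a_t)] = 3644 m/s.
Δv₁ = v_p − v_c1 = 792.1 m/s.
At r₂: circular v_c2 = √(μ/r₂) = 1353 m/s; transfer-apoherm v_a = √[μ(2/r₂ − 1/a_t)] = 819.8 m/s.
Δv₂ = v_c2 − v_a = 532.8 m/s.
Total Δv = Δv₁ + Δv₂ = 1325 m/s = 1.325 km/s.

Δv_total ≈ 1.32 km/s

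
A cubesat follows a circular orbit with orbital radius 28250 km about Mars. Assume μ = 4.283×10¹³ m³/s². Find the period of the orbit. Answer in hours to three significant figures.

r = 28250 km = 2.825×10⁷ m.
Kepler's third law: T = 2π√(r³/μ) = 2π√((2.825×10⁷)³ / 4.283×10¹³).
r³/μ = 5.264×10⁸ s², so T = 2π × 2.294×10⁴ = 1.442×10⁵ s.
Converting: 1.442×10⁵ s ÷ 3600 = 40.04 hours.

T ≈ 40.0 hours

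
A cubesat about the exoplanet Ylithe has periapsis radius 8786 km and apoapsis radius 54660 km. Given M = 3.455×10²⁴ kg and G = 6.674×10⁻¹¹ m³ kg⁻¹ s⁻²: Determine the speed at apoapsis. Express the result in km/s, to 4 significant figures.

μ = GM = 6.674×10⁻¹¹ × 3.455×10²⁴ = 2.306×10¹⁴ m³/s².
Semi-major axis a = (r_p + r_a)/2 = 31723 km = 3.172×10⁷ m.
Vis-viva: v² = μ(2/r − 1/a) = 2.306×10¹⁴ × (3.659×10⁻⁸ − 3.152×10⁻⁸) = 1.168×10⁶ m²/s².
v = 1081 m/s = 1.081 km/s.

v ≈ 1.081 km/s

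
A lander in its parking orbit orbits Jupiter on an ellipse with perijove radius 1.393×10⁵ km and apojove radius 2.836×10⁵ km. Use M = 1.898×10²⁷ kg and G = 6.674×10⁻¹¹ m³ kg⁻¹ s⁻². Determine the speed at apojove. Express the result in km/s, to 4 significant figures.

v ≈ 17.15 km/s

μ = GM = 6.674×10⁻¹¹ × 1.898×10²⁷ = 1.267×10¹⁷ m³/s².
Semi-major axis a = (r_p + r_a)/2 = 2.1145×10⁵ km = 2.114×10⁸ m.
Vis-viva: v² = μ(2/r − 1/a) = 1.267×10¹⁷ × (7.052×10⁻⁹ − 4.729×10⁻⁹) = 2.943×10⁸ m²/s².
v = 17150 m/s = 17.15 km/s.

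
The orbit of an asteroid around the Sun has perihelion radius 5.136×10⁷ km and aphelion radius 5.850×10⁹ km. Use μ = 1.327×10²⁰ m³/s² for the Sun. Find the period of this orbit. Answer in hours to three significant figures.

T ≈ 768000 hours

Semi-major axis a = (r_p + r_a)/2 = (5.1360×10⁷ + 5.8500×10⁹)/2 = 2.9507×10⁹ km = 2.951×10¹² m.
By Kepler's third law T = 2π√(a³/μ) = 2π × 4.400×10⁸ = 2.765×10⁹ s.
= 7.679×10⁵ hours.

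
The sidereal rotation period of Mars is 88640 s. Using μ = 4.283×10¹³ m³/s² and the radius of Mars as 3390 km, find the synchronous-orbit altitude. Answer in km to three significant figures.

A synchronous orbit has period T, so by Kepler's third law a = (μT²/4π²)^(1/3).
μT²/4π² = 4.283×10¹³ × (8.864×10⁴)² / 39.48 = 8.524×10²¹ m³.
a = 2.043×10⁷ m = 20428 km.
Altitude h = a − R = 20428 − 3390 = 17038 km.

h_sync ≈ 17000 km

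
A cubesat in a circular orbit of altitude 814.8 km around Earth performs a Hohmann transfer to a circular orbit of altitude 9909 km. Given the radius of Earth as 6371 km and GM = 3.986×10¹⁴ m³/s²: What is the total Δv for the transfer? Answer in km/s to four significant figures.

r₁ = 6371 + 814.8 = 7185.8 km = 7.1858×10⁶ m.
r₂ = 6371 + 9909 = 16280 km = 1.6280×10⁷ m.
Transfer ellipse a_t = (r₁ + r₂)/2 = 1.173×10⁷ m.
At r₁: circular v_c1 = √(μ/r₁) = 7448 m/s; transfer-perigee v_p = √[μ(2/r₁ − 1/a_t)] = 8773 m/s.
Δv₁ = v_p − v_c1 = 1325 m/s.
At r₂: circular v_c2 = √(μ/r₂) = 4948 m/s; transfer-apogee v_a = √[μ(2/r₂ − 1/a_t)] = 3872 m/s.
Δv₂ = v_c2 − v_a = 1076 m/s.
Total Δv = Δv₁ + Δv₂ = 2401 m/s = 2.401 km/s.

Δv_total ≈ 2.401 km/s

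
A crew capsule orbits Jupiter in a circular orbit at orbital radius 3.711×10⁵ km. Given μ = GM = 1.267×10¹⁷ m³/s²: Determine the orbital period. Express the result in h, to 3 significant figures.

r = 3.711×10⁵ km = 3.711×10⁸ m.
Kepler's third law: T = 2π√(r³/μ) = 2π√((3.711×10⁸)³ / 1.267×10¹⁷).
r³/μ = 4.034×10⁸ s², so T = 2π × 2.008×10⁴ = 1.262×10⁵ s.
Converting: 1.262×10⁵ s ÷ 3600 = 35.05 h.

T ≈ 35.1 h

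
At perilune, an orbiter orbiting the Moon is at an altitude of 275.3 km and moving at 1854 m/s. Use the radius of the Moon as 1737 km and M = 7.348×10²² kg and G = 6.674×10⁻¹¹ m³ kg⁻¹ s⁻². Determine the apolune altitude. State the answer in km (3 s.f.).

μ = GM = 6.674×10⁻¹¹ × 7.348×10²² = 4.904×10¹² m³/s².
r_p = 1737 + 275.3 = 2012.3 km = 2.012×10⁶ m.
Specific energy ε = v²/2 − μ/r = -7.184×10⁵ J/kg, so a = −μ/(2ε) = 3.413×10⁶ m.
The apsides satisfy r_p + r_a = 2a, so the apolune radius is 2a − r_p = 4.814×10⁶ m = 4814.2 km.
Apolune altitude = 4814.2 − 1737 = 3077.2 km.

apolune altitude ≈ 3080 km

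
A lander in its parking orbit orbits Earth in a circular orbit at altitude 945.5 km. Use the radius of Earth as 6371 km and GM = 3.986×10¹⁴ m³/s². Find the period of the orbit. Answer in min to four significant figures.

T ≈ 103.8 min

r = 6371 + 945.5 = 7316.5 km = 7.3165×10⁶ m.
Kepler's third law: T = 2π√(r³/μ) = 2π√((7.316×10⁶)³ / 3.986×10¹⁴).
r³/μ = 9.826×10⁵ s², so T = 2π × 9.913×10² = 6.228×10³ s.
Converting: 6.228×10³ s ÷ 60.00 = 103.8 min.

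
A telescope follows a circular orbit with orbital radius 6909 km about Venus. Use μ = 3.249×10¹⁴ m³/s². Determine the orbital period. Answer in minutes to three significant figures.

T ≈ 106 minutes

r = 6909 km = 6.909×10⁶ m.
Kepler's third law: T = 2π√(r³/μ) = 2π√((6.909×10⁶)³ / 3.249×10¹⁴).
r³/μ = 1.015×10⁶ s², so T = 2π × 1.008×10³ = 6.330×10³ s.
Converting: 6.330×10³ s ÷ 60.00 = 105.5 minutes.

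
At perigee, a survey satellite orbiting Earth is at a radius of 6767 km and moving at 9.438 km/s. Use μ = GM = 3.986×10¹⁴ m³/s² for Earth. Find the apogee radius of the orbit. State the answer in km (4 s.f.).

apogee radius ≈ 20980 km

r_p = 6.767×10⁶ m.
Specific energy ε = v²/2 − μ/r = -1.437×10⁷ J/kg, so a = −μ/(2ε) = 1.387×10⁷ m.
The apsides satisfy r_p + r_a = 2a, so the apogee radius is 2a − r_p = 2.098×10⁷ m = 20980 km.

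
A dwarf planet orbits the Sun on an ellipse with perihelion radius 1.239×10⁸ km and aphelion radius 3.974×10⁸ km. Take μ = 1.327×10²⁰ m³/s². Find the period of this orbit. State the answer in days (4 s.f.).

T ≈ 840.1 days

Semi-major axis a = (r_p + r_a)/2 = (1.2390×10⁸ + 3.9740×10⁸)/2 = 2.6065×10⁸ km = 2.606×10¹¹ m.
By Kepler's third law T = 2π√(a³/μ) = 2π × 1.155×10⁷ = 7.258×10⁷ s.
= 840.1 days.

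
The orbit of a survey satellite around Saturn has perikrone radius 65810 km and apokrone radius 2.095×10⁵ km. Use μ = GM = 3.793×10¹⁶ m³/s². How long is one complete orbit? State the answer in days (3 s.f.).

Semi-major axis a = (r_p + r_a)/2 = (65810 + 2.0950×10⁵)/2 = 1.3766×10⁵ km = 1.377×10⁸ m.
By Kepler's third law T = 2π√(a³/μ) = 2π × 8.293×10³ = 5.210×10⁴ s.
= 0.6031 days.

T ≈ 0.603 days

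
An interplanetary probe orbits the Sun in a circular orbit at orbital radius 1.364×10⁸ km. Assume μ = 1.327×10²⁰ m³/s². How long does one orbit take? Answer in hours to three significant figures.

r = 1.364×10⁸ km = 1.364×10¹¹ m.
Kepler's third law: T = 2π√(r³/μ) = 2π√((1.364×10¹¹)³ / 1.327×10²⁰).
r³/μ = 1.912×10¹³ s², so T = 2π × 4.373×10⁶ = 2.748×10⁷ s.
Converting: 2.748×10⁷ s ÷ 3600 = 7632 hours.

T ≈ 7630 hours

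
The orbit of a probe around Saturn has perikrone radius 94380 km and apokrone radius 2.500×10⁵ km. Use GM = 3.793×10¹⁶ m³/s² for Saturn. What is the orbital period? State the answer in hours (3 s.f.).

T ≈ 20.2 hours

Semi-major axis a = (r_p + r_a)/2 = (94380 + 2.5000×10⁵)/2 = 1.7219×10⁵ km = 1.722×10⁸ m.
By Kepler's third law T = 2π√(a³/μ) = 2π × 1.160×10⁴ = 7.290×10⁴ s.
= 20.25 hours.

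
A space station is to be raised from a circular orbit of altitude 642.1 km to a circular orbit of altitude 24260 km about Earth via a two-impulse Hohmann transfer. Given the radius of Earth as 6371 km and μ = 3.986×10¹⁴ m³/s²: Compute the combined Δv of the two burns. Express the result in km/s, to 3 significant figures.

Δv_total ≈ 3.48 km/s

r₁ = 6371 + 642.1 = 7013.1 km = 7.0131×10⁶ m.
r₂ = 6371 + 24260 = 30631 km = 3.0631×10⁷ m.
Transfer ellipse a_t = (r₁ + r₂)/2 = 1.882×10⁷ m.
At r₁: circular v_c1 = √(μ/r₁) = 7539 m/s; transfer-perigee v_p = √[μ(2/r₁ − 1/a_t)] = 9617 m/s.
Δv₁ = v_p − v_c1 = 2078 m/s.
At r₂: circular v_c2 = √(μ/r₂) = 3607 m/s; transfer-apogee v_a = √[μ(2/r₂ − 1/a_t)] = 2202 m/s.
Δv₂ = v_c2 − v_a = 1405 m/s.
Total Δv = Δv₁ + Δv₂ = 3484 m/s = 3.484 km/s.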